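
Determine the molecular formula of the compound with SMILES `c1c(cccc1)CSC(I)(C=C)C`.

C11H13IS

Heavy atoms from the SMILES: 11 C, 1 I, 1 S.
Implicit hydrogens by atom environment:
  5 × C (aromatic): 1 H each → 5
  2 × C: 2 H each → 4
  1 × C: 3 H
  1 × C: 1 H
  1 × C: no H
  1 × C (aromatic): no H
  1 × I: no H
  1 × S: no H
  Total hydrogens = 13.
Molecular formula: C11H13IS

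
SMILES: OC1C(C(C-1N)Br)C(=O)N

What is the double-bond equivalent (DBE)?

2

Molecular formula from the SMILES: C5H9BrN2O2.
DoU = (2C + 2 + N − H − X)/2 = (2·5 + 2 + 2 − 9 − 1)/2 = 4/2 = 2.
(Structurally: 1 ring(s) + 1 π bond(s) = 2.)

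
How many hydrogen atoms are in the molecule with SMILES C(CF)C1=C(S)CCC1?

11

Hydrogens are implicit in SMILES; fill each atom to its normal valence:
  5 × C: 2 H each → 10
  2 × C: no H
  1 × F: no H
  1 × S: 1 H
  Total hydrogens = 11.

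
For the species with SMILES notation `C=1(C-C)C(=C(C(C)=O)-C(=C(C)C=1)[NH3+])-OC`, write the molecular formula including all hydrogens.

Heavy atoms from the SMILES: 12 C, 1 N, 2 O.
Implicit hydrogens by atom environment:
  5 × C (aromatic): no H
  4 × C: 3 H each → 12
  2 × O: no H
  1 × C: 2 H
  1 × C (aromatic): 1 H
  1 × C: no H
  1 × N (charge +1): 3 H
  Total hydrogens = 18.
Net charge +1.
Molecular formula: C12H18NO2+

C12H18NO2+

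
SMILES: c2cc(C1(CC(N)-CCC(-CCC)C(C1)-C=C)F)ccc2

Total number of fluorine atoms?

The symbol for fluorine appears 1 time in the SMILES.

1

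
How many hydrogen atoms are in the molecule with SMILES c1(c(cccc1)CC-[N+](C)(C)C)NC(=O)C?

Hydrogens are implicit in SMILES; fill each atom to its normal valence:
  4 × C: 3 H each → 12
  4 × C (aromatic): 1 H each → 4
  2 × C: 2 H each → 4
  2 × C (aromatic): no H
  1 × C: no H
  1 × N: 1 H
  1 × N (charge +1): no H
  1 × O: no H
  Total hydrogens = 21.

21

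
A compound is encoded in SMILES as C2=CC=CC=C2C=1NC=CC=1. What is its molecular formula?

Heavy atoms from the SMILES: 10 C, 1 N.
Implicit hydrogens by atom environment:
  8 × C (aromatic): 1 H each → 8
  2 × C (aromatic): no H
  1 × N (aromatic): 1 H
  Total hydrogens = 9.
Molecular formula: C10H9N

C10H9N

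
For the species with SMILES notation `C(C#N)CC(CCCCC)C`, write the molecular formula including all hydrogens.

C10H19N

Heavy atoms from the SMILES: 10 C, 1 N.
Implicit hydrogens by atom environment:
  6 × C: 2 H each → 12
  2 × C: 3 H each → 6
  1 × C: 1 H
  1 × C: no H
  1 × N: no H
  Total hydrogens = 19.
Molecular formula: C10H19N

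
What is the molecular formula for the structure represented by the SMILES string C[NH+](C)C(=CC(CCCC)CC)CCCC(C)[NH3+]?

Heavy atoms from the SMILES: 16 C, 2 N.
Implicit hydrogens by atom environment:
  7 × C: 2 H each → 14
  5 × C: 3 H each → 15
  3 × C: 1 H each → 3
  1 × C: no H
  1 × N (charge +1): 3 H
  1 × N (charge +1): 1 H
  Total hydrogens = 36.
Net charge +2.
Molecular formula: [C16H36N2]2+

[C16H36N2]2+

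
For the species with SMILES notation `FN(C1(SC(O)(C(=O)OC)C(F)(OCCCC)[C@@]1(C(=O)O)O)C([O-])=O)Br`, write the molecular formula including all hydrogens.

C12H15BrF2NO9S-

Heavy atoms from the SMILES: 1 Br, 12 C, 2 F, 1 N, 9 O, 1 S.
Implicit hydrogens by atom environment:
  7 × C: no H
  5 × O: no H
  3 × C: 2 H each → 6
  3 × O: 1 H each → 3
  2 × C: 3 H each → 6
  2 × F: no H
  1 × Br: no H
  1 × N: no H
  1 × O (charge -1): no H
  1 × S: no H
  Total hydrogens = 15.
Net charge -1.
Molecular formula: C12H15BrF2NO9S-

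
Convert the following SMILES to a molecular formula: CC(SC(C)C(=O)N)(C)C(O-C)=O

C8H15NO3S

Heavy atoms from the SMILES: 8 C, 1 N, 3 O, 1 S.
Implicit hydrogens by atom environment:
  4 × C: 3 H each → 12
  3 × C: no H
  3 × O: no H
  1 × C: 1 H
  1 × N: 2 H
  1 × S: no H
  Total hydrogens = 15.
Molecular formula: C8H15NO3S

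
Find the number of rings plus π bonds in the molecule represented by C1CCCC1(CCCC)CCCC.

Molecular formula from the SMILES: C13H26.
DoU = (2C + 2 + N − H − X)/2 = (2·13 + 2 + 0 − 26 − 0)/2 = 2/2 = 1.
(Structurally: 1 ring(s) + 0 π bond(s) = 1.)

1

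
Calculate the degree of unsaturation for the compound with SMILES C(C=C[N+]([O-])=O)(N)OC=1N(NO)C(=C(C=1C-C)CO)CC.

Molecular formula from the SMILES: C12H20N4O5.
DoU = (2C + 2 + N − H − X)/2 = (2·12 + 2 + 4 − 20 − 0)/2 = 10/2 = 5.
(Structurally: 1 ring(s) + 4 π bond(s) = 5.)

5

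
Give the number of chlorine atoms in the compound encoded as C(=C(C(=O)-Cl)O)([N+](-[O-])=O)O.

The symbol for chlorine appears 1 time in the SMILES.

1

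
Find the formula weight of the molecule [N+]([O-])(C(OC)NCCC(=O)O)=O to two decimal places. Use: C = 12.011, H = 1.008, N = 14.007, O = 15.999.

178.14

Molecular formula: C5H10N2O5.
M = 5×12.011 + 10×1.008 + 2×14.007 + 5×15.999 = 178.14 g/mol.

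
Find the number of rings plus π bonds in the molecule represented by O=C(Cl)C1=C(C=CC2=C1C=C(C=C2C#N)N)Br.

Molecular formula from the SMILES: C12H6BrClN2O.
DoU = (2C + 2 + N − H − X)/2 = (2·12 + 2 + 2 − 6 − 2)/2 = 20/2 = 10.
(Structurally: 2 ring(s) + 8 π bond(s) = 10.)

10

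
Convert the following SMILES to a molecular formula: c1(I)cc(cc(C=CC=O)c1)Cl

Heavy atoms from the SMILES: 9 C, 1 Cl, 1 I, 1 O.
Implicit hydrogens by atom environment:
  3 × C (aromatic): 1 H each → 3
  3 × C: 1 H each → 3
  3 × C (aromatic): no H
  1 × Cl: no H
  1 × I: no H
  1 × O: no H
  Total hydrogens = 6.
Molecular formula: C9H6ClIO

C9H6ClIO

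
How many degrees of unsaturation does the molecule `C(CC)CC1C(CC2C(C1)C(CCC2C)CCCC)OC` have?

2

Molecular formula from the SMILES: C20H38O.
DoU = (2C + 2 + N − H − X)/2 = (2·20 + 2 + 0 − 38 − 0)/2 = 4/2 = 2.
(Structurally: 2 ring(s) + 0 π bond(s) = 2.)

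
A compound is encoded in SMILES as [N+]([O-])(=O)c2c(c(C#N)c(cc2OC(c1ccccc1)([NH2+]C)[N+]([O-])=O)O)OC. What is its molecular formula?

C16H15N4O7+

Heavy atoms from the SMILES: 16 C, 4 N, 7 O.
Implicit hydrogens by atom environment:
  6 × C (aromatic): 1 H each → 6
  6 × C (aromatic): no H
  4 × O: no H
  2 × C: 3 H each → 6
  2 × C: no H
  2 × N (charge +1): no H
  2 × O (charge -1): no H
  1 × N (charge +1): 2 H
  1 × N: no H
  1 × O: 1 H
  Total hydrogens = 15.
Net charge +1.
Molecular formula: C16H15N4O7+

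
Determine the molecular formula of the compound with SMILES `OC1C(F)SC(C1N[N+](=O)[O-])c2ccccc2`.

C10H11FN2O3S

Heavy atoms from the SMILES: 10 C, 1 F, 2 N, 3 O, 1 S.
Implicit hydrogens by atom environment:
  5 × C (aromatic): 1 H each → 5
  4 × C: 1 H each → 4
  1 × C (aromatic): no H
  1 × F: no H
  1 × N: 1 H
  1 × N (charge +1): no H
  1 × O: 1 H
  1 × O: no H
  1 × O (charge -1): no H
  1 × S: no H
  Total hydrogens = 11.
Molecular formula: C10H11FN2O3S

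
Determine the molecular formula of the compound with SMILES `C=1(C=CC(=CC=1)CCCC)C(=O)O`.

Heavy atoms from the SMILES: 11 C, 2 O.
Implicit hydrogens by atom environment:
  4 × C (aromatic): 1 H each → 4
  3 × C: 2 H each → 6
  2 × C (aromatic): no H
  1 × C: 3 H
  1 × C: no H
  1 × O: 1 H
  1 × O: no H
  Total hydrogens = 14.
Molecular formula: C11H14O2

C11H14O2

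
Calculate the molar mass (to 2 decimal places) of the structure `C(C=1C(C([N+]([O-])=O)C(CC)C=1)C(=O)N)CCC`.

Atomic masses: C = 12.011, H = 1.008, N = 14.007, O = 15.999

240.30

Molecular formula: C12H20N2O3.
M = 12×12.011 + 20×1.008 + 2×14.007 + 3×15.999 = 240.30 g/mol.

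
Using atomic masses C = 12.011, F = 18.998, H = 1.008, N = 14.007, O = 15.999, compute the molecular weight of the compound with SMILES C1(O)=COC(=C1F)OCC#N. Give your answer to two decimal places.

157.10

Molecular formula: C6H4FNO3.
M = 6×12.011 + 1×18.998 + 4×1.008 + 1×14.007 + 3×15.999 = 157.10 g/mol.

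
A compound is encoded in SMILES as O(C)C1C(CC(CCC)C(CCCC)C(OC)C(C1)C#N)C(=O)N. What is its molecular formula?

Heavy atoms from the SMILES: 19 C, 2 N, 3 O.
Implicit hydrogens by atom environment:
  7 × C: 2 H each → 14
  6 × C: 1 H each → 6
  4 × C: 3 H each → 12
  3 × O: no H
  2 × C: no H
  1 × N: 2 H
  1 × N: no H
  Total hydrogens = 34.
Molecular formula: C19H34N2O3

C19H34N2O3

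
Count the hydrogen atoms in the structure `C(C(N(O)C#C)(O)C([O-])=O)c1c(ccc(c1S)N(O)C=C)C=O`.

Hydrogens are implicit in SMILES; fill each atom to its normal valence:
  4 × C (aromatic): no H
  3 × C: 1 H each → 3
  3 × C: no H
  3 × O: 1 H each → 3
  2 × C: 2 H each → 4
  2 × C (aromatic): 1 H each → 2
  2 × N: no H
  2 × O: no H
  1 × O (charge -1): no H
  1 × S: 1 H
  Total hydrogens = 13.

13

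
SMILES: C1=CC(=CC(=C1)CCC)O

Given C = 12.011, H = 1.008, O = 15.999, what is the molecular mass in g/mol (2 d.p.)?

136.19

Molecular formula: C9H12O.
M = 9×12.011 + 12×1.008 + 1×15.999 = 136.19 g/mol.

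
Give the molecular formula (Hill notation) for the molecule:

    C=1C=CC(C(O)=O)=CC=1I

C7H5IO2

Heavy atoms from the SMILES: 7 C, 1 I, 2 O.
Implicit hydrogens by atom environment:
  4 × C (aromatic): 1 H each → 4
  2 × C (aromatic): no H
  1 × C: no H
  1 × I: no H
  1 × O: 1 H
  1 × O: no H
  Total hydrogens = 5.
Molecular formula: C7H5IO2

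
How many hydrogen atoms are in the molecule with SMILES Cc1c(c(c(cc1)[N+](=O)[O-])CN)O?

10

Hydrogens are implicit in SMILES; fill each atom to its normal valence:
  4 × C (aromatic): no H
  2 × C (aromatic): 1 H each → 2
  1 × C: 3 H
  1 × C: 2 H
  1 × N: 2 H
  1 × N (charge +1): no H
  1 × O: 1 H
  1 × O: no H
  1 × O (charge -1): no H
  Total hydrogens = 10.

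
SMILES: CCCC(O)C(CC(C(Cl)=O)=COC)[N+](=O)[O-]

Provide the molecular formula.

Heavy atoms from the SMILES: 10 C, 1 Cl, 1 N, 5 O.
Implicit hydrogens by atom environment:
  3 × C: 2 H each → 6
  3 × C: 1 H each → 3
  3 × O: no H
  2 × C: 3 H each → 6
  2 × C: no H
  1 × Cl: no H
  1 × N (charge +1): no H
  1 × O: 1 H
  1 × O (charge -1): no H
  Total hydrogens = 16.
Molecular formula: C10H16ClNO5

C10H16ClNO5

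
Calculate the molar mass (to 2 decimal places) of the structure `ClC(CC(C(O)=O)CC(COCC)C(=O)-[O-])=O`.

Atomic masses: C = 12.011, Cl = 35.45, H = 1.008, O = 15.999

265.67

Molecular formula: C10H14ClO6-.
M = 10×12.011 + 1×35.45 + 14×1.008 + 6×15.999 = 265.67 g/mol.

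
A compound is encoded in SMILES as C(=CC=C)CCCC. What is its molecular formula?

C8H14

Heavy atoms from the SMILES: 8 C.
Implicit hydrogens by atom environment:
  4 × C: 2 H each → 8
  3 × C: 1 H each → 3
  1 × C: 3 H
  Total hydrogens = 14.
Molecular formula: C8H14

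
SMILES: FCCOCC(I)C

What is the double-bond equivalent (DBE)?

Molecular formula from the SMILES: C5H10FIO.
DoU = (2C + 2 + N − H − X)/2 = (2·5 + 2 + 0 − 10 − 2)/2 = 0/2 = 0.
(Structurally: 0 ring(s) + 0 π bond(s) = 0.)

0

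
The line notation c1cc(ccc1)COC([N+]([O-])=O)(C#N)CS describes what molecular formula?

Heavy atoms from the SMILES: 10 C, 2 N, 3 O, 1 S.
Implicit hydrogens by atom environment:
  5 × C (aromatic): 1 H each → 5
  2 × C: 2 H each → 4
  2 × C: no H
  2 × O: no H
  1 × C (aromatic): no H
  1 × N (charge +1): no H
  1 × N: no H
  1 × O (charge -1): no H
  1 × S: 1 H
  Total hydrogens = 10.
Molecular formula: C10H10N2O3S

C10H10N2O3S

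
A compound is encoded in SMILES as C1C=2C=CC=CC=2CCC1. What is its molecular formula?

Heavy atoms from the SMILES: 10 C.
Implicit hydrogens by atom environment:
  4 × C: 2 H each → 8
  4 × C (aromatic): 1 H each → 4
  2 × C (aromatic): no H
  Total hydrogens = 12.
Molecular formula: C10H12

C10H12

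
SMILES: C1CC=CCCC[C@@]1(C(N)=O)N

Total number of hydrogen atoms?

16

Hydrogens are implicit in SMILES; fill each atom to its normal valence:
  5 × C: 2 H each → 10
  2 × C: 1 H each → 2
  2 × C: no H
  2 × N: 2 H each → 4
  1 × O: no H
  Total hydrogens = 16.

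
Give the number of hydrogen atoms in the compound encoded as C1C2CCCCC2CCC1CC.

Hydrogens are implicit in SMILES; fill each atom to its normal valence:
  8 × C: 2 H each → 16
  3 × C: 1 H each → 3
  1 × C: 3 H
  Total hydrogens = 22.

22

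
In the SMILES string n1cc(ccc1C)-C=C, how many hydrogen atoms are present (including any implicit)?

9

Hydrogens are implicit in SMILES; fill each atom to its normal valence:
  3 × C (aromatic): 1 H each → 3
  2 × C (aromatic): no H
  1 × C: 3 H
  1 × C: 2 H
  1 × C: 1 H
  1 × N (aromatic): no H
  Total hydrogens = 9.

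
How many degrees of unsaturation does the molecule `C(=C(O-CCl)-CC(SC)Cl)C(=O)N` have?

Molecular formula from the SMILES: C7H11Cl2NO2S.
DoU = (2C + 2 + N − H − X)/2 = (2·7 + 2 + 1 − 11 − 2)/2 = 4/2 = 2.
(Structurally: 0 ring(s) + 2 π bond(s) = 2.)

2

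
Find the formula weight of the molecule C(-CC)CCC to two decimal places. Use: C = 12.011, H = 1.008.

86.18

Molecular formula: C6H14.
M = 6×12.011 + 14×1.008 = 86.18 g/mol.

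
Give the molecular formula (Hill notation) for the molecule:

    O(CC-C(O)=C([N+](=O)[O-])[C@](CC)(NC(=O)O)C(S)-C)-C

Heavy atoms from the SMILES: 11 C, 2 N, 6 O, 1 S.
Implicit hydrogens by atom environment:
  4 × C: no H
  3 × C: 3 H each → 9
  3 × C: 2 H each → 6
  3 × O: no H
  2 × O: 1 H each → 2
  1 × C: 1 H
  1 × N: 1 H
  1 × N (charge +1): no H
  1 × O (charge -1): no H
  1 × S: 1 H
  Total hydrogens = 20.
Molecular formula: C11H20N2O6S

C11H20N2O6S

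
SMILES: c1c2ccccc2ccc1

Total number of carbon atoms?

The symbol for carbon appears 10 times in the SMILES. Lowercase c denotes aromatic carbon and counts toward C.

10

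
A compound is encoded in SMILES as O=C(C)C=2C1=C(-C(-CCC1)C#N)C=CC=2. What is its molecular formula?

Heavy atoms from the SMILES: 13 C, 1 N, 1 O.
Implicit hydrogens by atom environment:
  3 × C: 2 H each → 6
  3 × C (aromatic): 1 H each → 3
  3 × C (aromatic): no H
  2 × C: no H
  1 × C: 3 H
  1 × C: 1 H
  1 × N: no H
  1 × O: no H
  Total hydrogens = 13.
Molecular formula: C13H13NO

C13H13NO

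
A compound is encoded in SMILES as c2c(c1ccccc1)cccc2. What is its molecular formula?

Heavy atoms from the SMILES: 12 C.
Implicit hydrogens by atom environment:
  10 × C (aromatic): 1 H each → 10
  2 × C (aromatic): no H
  Total hydrogens = 10.
Molecular formula: C12H10

C12H10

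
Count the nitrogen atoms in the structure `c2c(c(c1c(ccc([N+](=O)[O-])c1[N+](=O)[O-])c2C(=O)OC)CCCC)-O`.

The symbol for nitrogen appears 2 times in the SMILES.

2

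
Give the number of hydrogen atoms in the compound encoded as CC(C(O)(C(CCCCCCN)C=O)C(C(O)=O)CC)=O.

Hydrogens are implicit in SMILES; fill each atom to its normal valence:
  7 × C: 2 H each → 14
  3 × C: 1 H each → 3
  3 × C: no H
  3 × O: no H
  2 × C: 3 H each → 6
  2 × O: 1 H each → 2
  1 × N: 2 H
  Total hydrogens = 27.

27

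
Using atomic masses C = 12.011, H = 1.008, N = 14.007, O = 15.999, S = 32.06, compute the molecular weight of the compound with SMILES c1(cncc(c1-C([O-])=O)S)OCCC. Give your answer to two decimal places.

Molecular formula: C9H10NO3S-.
M = 9×12.011 + 10×1.008 + 1×14.007 + 3×15.999 + 1×32.06 = 212.24 g/mol.

212.24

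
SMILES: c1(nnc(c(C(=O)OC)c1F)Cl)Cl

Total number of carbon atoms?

The symbol for carbon appears 6 times in the SMILES. Lowercase c denotes aromatic carbon and counts toward C.

6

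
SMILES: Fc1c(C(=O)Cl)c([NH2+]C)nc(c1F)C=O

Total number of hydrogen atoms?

Hydrogens are implicit in SMILES; fill each atom to its normal valence:
  5 × C (aromatic): no H
  2 × F: no H
  2 × O: no H
  1 × C: 3 H
  1 × C: 1 H
  1 × C: no H
  1 × Cl: no H
  1 × N (charge +1): 2 H
  1 × N (aromatic): no H
  Total hydrogens = 6.

6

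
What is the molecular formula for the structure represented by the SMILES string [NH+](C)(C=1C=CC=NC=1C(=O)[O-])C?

C8H10N2O2

Heavy atoms from the SMILES: 8 C, 2 N, 2 O.
Implicit hydrogens by atom environment:
  3 × C (aromatic): 1 H each → 3
  2 × C: 3 H each → 6
  2 × C (aromatic): no H
  1 × C: no H
  1 × N (charge +1): 1 H
  1 × N (aromatic): no H
  1 × O: no H
  1 × O (charge -1): no H
  Total hydrogens = 10.
Molecular formula: C8H10N2O2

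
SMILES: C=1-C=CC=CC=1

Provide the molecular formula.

Heavy atoms from the SMILES: 6 C.
Implicit hydrogens by atom environment:
  6 × C (aromatic): 1 H each → 6
  Total hydrogens = 6.
Molecular formula: C6H6

C6H6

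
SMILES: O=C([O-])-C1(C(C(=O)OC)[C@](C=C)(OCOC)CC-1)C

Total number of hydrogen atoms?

Hydrogens are implicit in SMILES; fill each atom to its normal valence:
  5 × O: no H
  4 × C: 2 H each → 8
  4 × C: no H
  3 × C: 3 H each → 9
  2 × C: 1 H each → 2
  1 × O (charge -1): no H
  Total hydrogens = 19.

19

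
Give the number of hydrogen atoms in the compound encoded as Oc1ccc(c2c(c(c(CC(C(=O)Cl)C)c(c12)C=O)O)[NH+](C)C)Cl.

Hydrogens are implicit in SMILES; fill each atom to its normal valence:
  8 × C (aromatic): no H
  3 × C: 3 H each → 9
  2 × C (aromatic): 1 H each → 2
  2 × C: 1 H each → 2
  2 × Cl: no H
  2 × O: 1 H each → 2
  2 × O: no H
  1 × C: 2 H
  1 × C: no H
  1 × N (charge +1): 1 H
  Total hydrogens = 18.

18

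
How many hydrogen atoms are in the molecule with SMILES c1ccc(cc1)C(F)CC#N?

Hydrogens are implicit in SMILES; fill each atom to its normal valence:
  5 × C (aromatic): 1 H each → 5
  1 × C: 2 H
  1 × C: 1 H
  1 × C: no H
  1 × C (aromatic): no H
  1 × F: no H
  1 × N: no H
  Total hydrogens = 8.

8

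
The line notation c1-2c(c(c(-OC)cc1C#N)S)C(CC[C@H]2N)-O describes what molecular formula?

C12H14N2O2S

Heavy atoms from the SMILES: 12 C, 2 N, 2 O, 1 S.
Implicit hydrogens by atom environment:
  5 × C (aromatic): no H
  2 × C: 2 H each → 4
  2 × C: 1 H each → 2
  1 × C: 3 H
  1 × C (aromatic): 1 H
  1 × C: no H
  1 × N: 2 H
  1 × N: no H
  1 × O: 1 H
  1 × O: no H
  1 × S: 1 H
  Total hydrogens = 14.
Molecular formula: C12H14N2O2S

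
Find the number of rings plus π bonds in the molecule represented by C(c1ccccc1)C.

4

Molecular formula from the SMILES: C8H10.
DoU = (2C + 2 + N − H − X)/2 = (2·8 + 2 + 0 − 10 − 0)/2 = 8/2 = 4.
(Structurally: 1 ring(s) + 3 π bond(s) = 4.)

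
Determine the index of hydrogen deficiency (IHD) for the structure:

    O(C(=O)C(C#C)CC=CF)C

Molecular formula from the SMILES: C8H9FO2.
DoU = (2C + 2 + N − H − X)/2 = (2·8 + 2 + 0 − 9 − 1)/2 = 8/2 = 4.
(Structurally: 0 ring(s) + 4 π bond(s) = 4.)

4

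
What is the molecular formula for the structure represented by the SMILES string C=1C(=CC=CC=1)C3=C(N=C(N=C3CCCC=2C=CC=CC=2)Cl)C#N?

Heavy atoms from the SMILES: 20 C, 1 Cl, 3 N.
Implicit hydrogens by atom environment:
  10 × C (aromatic): 1 H each → 10
  6 × C (aromatic): no H
  3 × C: 2 H each → 6
  2 × N (aromatic): no H
  1 × C: no H
  1 × Cl: no H
  1 × N: no H
  Total hydrogens = 16.
Molecular formula: C20H16ClN3

C20H16ClN3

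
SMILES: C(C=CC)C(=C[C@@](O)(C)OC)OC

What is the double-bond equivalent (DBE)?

2

Molecular formula from the SMILES: C10H18O3.
DoU = (2C + 2 + N − H − X)/2 = (2·10 + 2 + 0 − 18 − 0)/2 = 4/2 = 2.
(Structurally: 0 ring(s) + 2 π bond(s) = 2.)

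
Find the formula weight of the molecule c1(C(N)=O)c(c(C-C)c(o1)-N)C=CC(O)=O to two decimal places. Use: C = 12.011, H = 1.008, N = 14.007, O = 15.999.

224.22

Molecular formula: C10H12N2O4.
M = 10×12.011 + 12×1.008 + 2×14.007 + 4×15.999 = 224.22 g/mol.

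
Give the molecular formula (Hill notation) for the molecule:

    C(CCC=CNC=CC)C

Heavy atoms from the SMILES: 9 C, 1 N.
Implicit hydrogens by atom environment:
  4 × C: 1 H each → 4
  3 × C: 2 H each → 6
  2 × C: 3 H each → 6
  1 × N: 1 H
  Total hydrogens = 17.
Molecular formula: C9H17N

C9H17N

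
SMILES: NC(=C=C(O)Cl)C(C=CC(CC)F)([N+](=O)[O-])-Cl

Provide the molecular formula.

C9H11Cl2FN2O3

Heavy atoms from the SMILES: 9 C, 2 Cl, 1 F, 2 N, 3 O.
Implicit hydrogens by atom environment:
  4 × C: no H
  3 × C: 1 H each → 3
  2 × Cl: no H
  1 × C: 3 H
  1 × C: 2 H
  1 × F: no H
  1 × N: 2 H
  1 × N (charge +1): no H
  1 × O: 1 H
  1 × O: no H
  1 × O (charge -1): no H
  Total hydrogens = 11.
Molecular formula: C9H11Cl2FN2O3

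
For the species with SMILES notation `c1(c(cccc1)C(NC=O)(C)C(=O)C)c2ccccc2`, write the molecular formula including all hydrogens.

Heavy atoms from the SMILES: 17 C, 1 N, 2 O.
Implicit hydrogens by atom environment:
  9 × C (aromatic): 1 H each → 9
  3 × C (aromatic): no H
  2 × C: 3 H each → 6
  2 × C: no H
  2 × O: no H
  1 × C: 1 H
  1 × N: 1 H
  Total hydrogens = 17.
Molecular formula: C17H17NO2

C17H17NO2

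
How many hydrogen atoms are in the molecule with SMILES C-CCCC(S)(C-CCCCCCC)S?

28

Hydrogens are implicit in SMILES; fill each atom to its normal valence:
  10 × C: 2 H each → 20
  2 × C: 3 H each → 6
  2 × S: 1 H each → 2
  1 × C: no H
  Total hydrogens = 28.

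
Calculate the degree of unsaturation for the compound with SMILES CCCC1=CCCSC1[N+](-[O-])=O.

Molecular formula from the SMILES: C8H13NO2S.
DoU = (2C + 2 + N − H − X)/2 = (2·8 + 2 + 1 − 13 − 0)/2 = 6/2 = 3.
(Structurally: 1 ring(s) + 2 π bond(s) = 3.)

3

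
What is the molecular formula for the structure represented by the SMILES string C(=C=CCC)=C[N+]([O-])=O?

C6H7NO2

Heavy atoms from the SMILES: 6 C, 1 N, 2 O.
Implicit hydrogens by atom environment:
  2 × C: 1 H each → 2
  2 × C: no H
  1 × C: 3 H
  1 × C: 2 H
  1 × N (charge +1): no H
  1 × O: no H
  1 × O (charge -1): no H
  Total hydrogens = 7.
Molecular formula: C6H7NO2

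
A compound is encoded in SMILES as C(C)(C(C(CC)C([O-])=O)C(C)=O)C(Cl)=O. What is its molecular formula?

Heavy atoms from the SMILES: 10 C, 1 Cl, 4 O.
Implicit hydrogens by atom environment:
  3 × C: 3 H each → 9
  3 × C: 1 H each → 3
  3 × C: no H
  3 × O: no H
  1 × C: 2 H
  1 × Cl: no H
  1 × O (charge -1): no H
  Total hydrogens = 14.
Net charge -1.
Molecular formula: C10H14ClO4-

C10H14ClO4-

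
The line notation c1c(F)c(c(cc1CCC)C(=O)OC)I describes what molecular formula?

C11H12FIO2

Heavy atoms from the SMILES: 11 C, 1 F, 1 I, 2 O.
Implicit hydrogens by atom environment:
  4 × C (aromatic): no H
  2 × C: 3 H each → 6
  2 × C: 2 H each → 4
  2 × C (aromatic): 1 H each → 2
  2 × O: no H
  1 × C: no H
  1 × F: no H
  1 × I: no H
  Total hydrogens = 12.
Molecular formula: C11H12FIO2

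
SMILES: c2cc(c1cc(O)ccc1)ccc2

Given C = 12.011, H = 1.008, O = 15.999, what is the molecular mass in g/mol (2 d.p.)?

Molecular formula: C12H10O.
M = 12×12.011 + 10×1.008 + 1×15.999 = 170.21 g/mol.

170.21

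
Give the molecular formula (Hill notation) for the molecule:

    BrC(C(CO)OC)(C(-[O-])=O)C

C6H10BrO4-

Heavy atoms from the SMILES: 1 Br, 6 C, 4 O.
Implicit hydrogens by atom environment:
  2 × C: 3 H each → 6
  2 × C: no H
  2 × O: no H
  1 × Br: no H
  1 × C: 2 H
  1 × C: 1 H
  1 × O: 1 H
  1 × O (charge -1): no H
  Total hydrogens = 10.
Net charge -1.
Molecular formula: C6H10BrO4-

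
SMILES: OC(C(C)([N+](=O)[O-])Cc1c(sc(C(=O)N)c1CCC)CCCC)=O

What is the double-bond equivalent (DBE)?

6

Molecular formula from the SMILES: C16H24N2O5S.
DoU = (2C + 2 + N − H − X)/2 = (2·16 + 2 + 2 − 24 − 0)/2 = 12/2 = 6.
(Structurally: 1 ring(s) + 5 π bond(s) = 6.)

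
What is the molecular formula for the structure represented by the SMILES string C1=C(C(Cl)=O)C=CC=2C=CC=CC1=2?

Heavy atoms from the SMILES: 11 C, 1 Cl, 1 O.
Implicit hydrogens by atom environment:
  7 × C (aromatic): 1 H each → 7
  3 × C (aromatic): no H
  1 × C: no H
  1 × Cl: no H
  1 × O: no H
  Total hydrogens = 7.
Molecular formula: C11H7ClO

C11H7ClO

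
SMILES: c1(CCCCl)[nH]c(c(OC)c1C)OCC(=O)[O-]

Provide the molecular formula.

C11H15ClNO4-

Heavy atoms from the SMILES: 11 C, 1 Cl, 1 N, 4 O.
Implicit hydrogens by atom environment:
  4 × C: 2 H each → 8
  4 × C (aromatic): no H
  3 × O: no H
  2 × C: 3 H each → 6
  1 × C: no H
  1 × Cl: no H
  1 × N (aromatic): 1 H
  1 × O (charge -1): no H
  Total hydrogens = 15.
Net charge -1.
Molecular formula: C11H15ClNO4-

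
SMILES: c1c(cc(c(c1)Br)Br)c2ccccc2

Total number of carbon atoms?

12

The symbol for carbon appears 12 times in the SMILES. Lowercase c denotes aromatic carbon and counts toward C.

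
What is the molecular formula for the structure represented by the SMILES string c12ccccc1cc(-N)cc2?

C10H9N

Heavy atoms from the SMILES: 10 C, 1 N.
Implicit hydrogens by atom environment:
  7 × C (aromatic): 1 H each → 7
  3 × C (aromatic): no H
  1 × N: 2 H
  Total hydrogens = 9.
Molecular formula: C10H9N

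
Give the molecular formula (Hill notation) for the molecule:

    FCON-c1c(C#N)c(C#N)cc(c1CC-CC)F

Heavy atoms from the SMILES: 13 C, 2 F, 3 N, 1 O.
Implicit hydrogens by atom environment:
  5 × C (aromatic): no H
  4 × C: 2 H each → 8
  2 × C: no H
  2 × F: no H
  2 × N: no H
  1 × C: 3 H
  1 × C (aromatic): 1 H
  1 × N: 1 H
  1 × O: no H
  Total hydrogens = 13.
Molecular formula: C13H13F2N3O

C13H13F2N3O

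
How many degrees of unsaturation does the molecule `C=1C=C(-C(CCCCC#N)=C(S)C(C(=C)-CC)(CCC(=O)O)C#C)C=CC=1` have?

11

Molecular formula from the SMILES: C23H27NO2S.
DoU = (2C + 2 + N − H − X)/2 = (2·23 + 2 + 1 − 27 − 0)/2 = 22/2 = 11.
(Structurally: 1 ring(s) + 10 π bond(s) = 11.)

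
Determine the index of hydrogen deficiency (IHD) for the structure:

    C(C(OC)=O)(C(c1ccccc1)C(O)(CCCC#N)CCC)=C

Molecular formula from the SMILES: C19H25NO3.
DoU = (2C + 2 + N − H − X)/2 = (2·19 + 2 + 1 − 25 − 0)/2 = 16/2 = 8.
(Structurally: 1 ring(s) + 7 π bond(s) = 8.)

8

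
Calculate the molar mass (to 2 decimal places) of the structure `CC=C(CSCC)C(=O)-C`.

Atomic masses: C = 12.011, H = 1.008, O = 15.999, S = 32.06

158.26

Molecular formula: C8H14OS.
M = 8×12.011 + 14×1.008 + 1×15.999 + 1×32.06 = 158.26 g/mol.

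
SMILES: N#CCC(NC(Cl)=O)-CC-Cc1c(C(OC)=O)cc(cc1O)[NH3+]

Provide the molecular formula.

C15H19ClN3O4+

Heavy atoms from the SMILES: 15 C, 1 Cl, 3 N, 4 O.
Implicit hydrogens by atom environment:
  4 × C: 2 H each → 8
  4 × C (aromatic): no H
  3 × C: no H
  3 × O: no H
  2 × C (aromatic): 1 H each → 2
  1 × C: 3 H
  1 × C: 1 H
  1 × Cl: no H
  1 × N (charge +1): 3 H
  1 × N: 1 H
  1 × N: no H
  1 × O: 1 H
  Total hydrogens = 19.
Net charge +1.
Molecular formula: C15H19ClN3O4+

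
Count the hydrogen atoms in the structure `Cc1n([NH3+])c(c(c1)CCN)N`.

15

Hydrogens are implicit in SMILES; fill each atom to its normal valence:
  3 × C (aromatic): no H
  2 × C: 2 H each → 4
  2 × N: 2 H each → 4
  1 × C: 3 H
  1 × C (aromatic): 1 H
  1 × N (charge +1): 3 H
  1 × N (aromatic): no H
  Total hydrogens = 15.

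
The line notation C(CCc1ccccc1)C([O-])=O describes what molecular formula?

C10H11O2-

Heavy atoms from the SMILES: 10 C, 2 O.
Implicit hydrogens by atom environment:
  5 × C (aromatic): 1 H each → 5
  3 × C: 2 H each → 6
  1 × C: no H
  1 × C (aromatic): no H
  1 × O: no H
  1 × O (charge -1): no H
  Total hydrogens = 11.
Net charge -1.
Molecular formula: C10H11O2-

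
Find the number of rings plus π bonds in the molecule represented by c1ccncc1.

4

Molecular formula from the SMILES: C5H5N.
DoU = (2C + 2 + N − H − X)/2 = (2·5 + 2 + 1 − 5 − 0)/2 = 8/2 = 4.
(Structurally: 1 ring(s) + 3 π bond(s) = 4.)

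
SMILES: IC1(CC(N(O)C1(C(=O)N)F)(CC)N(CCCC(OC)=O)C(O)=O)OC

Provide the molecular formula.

C14H23FIN3O7

Heavy atoms from the SMILES: 14 C, 1 F, 1 I, 3 N, 7 O.
Implicit hydrogens by atom environment:
  6 × C: no H
  5 × C: 2 H each → 10
  5 × O: no H
  3 × C: 3 H each → 9
  2 × N: no H
  2 × O: 1 H each → 2
  1 × F: no H
  1 × I: no H
  1 × N: 2 H
  Total hydrogens = 23.
Molecular formula: C14H23FIN3O7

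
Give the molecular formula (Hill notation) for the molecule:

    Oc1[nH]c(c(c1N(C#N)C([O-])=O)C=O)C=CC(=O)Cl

Heavy atoms from the SMILES: 10 C, 1 Cl, 3 N, 5 O.
Implicit hydrogens by atom environment:
  4 × C (aromatic): no H
  3 × C: 1 H each → 3
  3 × C: no H
  3 × O: no H
  2 × N: no H
  1 × Cl: no H
  1 × N (aromatic): 1 H
  1 × O: 1 H
  1 × O (charge -1): no H
  Total hydrogens = 5.
Net charge -1.
Molecular formula: C10H5ClN3O5-

C10H5ClN3O5-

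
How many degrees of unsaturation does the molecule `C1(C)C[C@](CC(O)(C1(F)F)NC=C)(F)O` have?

Molecular formula from the SMILES: C9H14F3NO2.
DoU = (2C + 2 + N − H − X)/2 = (2·9 + 2 + 1 − 14 − 3)/2 = 4/2 = 2.
(Structurally: 1 ring(s) + 1 π bond(s) = 2.)

2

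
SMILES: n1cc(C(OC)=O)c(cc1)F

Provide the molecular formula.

Heavy atoms from the SMILES: 7 C, 1 F, 1 N, 2 O.
Implicit hydrogens by atom environment:
  3 × C (aromatic): 1 H each → 3
  2 × C (aromatic): no H
  2 × O: no H
  1 × C: 3 H
  1 × C: no H
  1 × F: no H
  1 × N (aromatic): no H
  Total hydrogens = 6.
Molecular formula: C7H6FNO2

C7H6FNO2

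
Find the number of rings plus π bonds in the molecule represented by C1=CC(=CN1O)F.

3

Molecular formula from the SMILES: C4H4FNO.
DoU = (2C + 2 + N − H − X)/2 = (2·4 + 2 + 1 − 4 − 1)/2 = 6/2 = 3.
(Structurally: 1 ring(s) + 2 π bond(s) = 3.)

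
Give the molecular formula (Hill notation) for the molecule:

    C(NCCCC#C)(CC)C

C9H17N

Heavy atoms from the SMILES: 9 C, 1 N.
Implicit hydrogens by atom environment:
  4 × C: 2 H each → 8
  2 × C: 3 H each → 6
  2 × C: 1 H each → 2
  1 × C: no H
  1 × N: 1 H
  Total hydrogens = 17.
Molecular formula: C9H17N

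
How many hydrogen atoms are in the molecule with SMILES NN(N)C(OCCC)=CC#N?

Hydrogens are implicit in SMILES; fill each atom to its normal valence:
  2 × C: 2 H each → 4
  2 × C: no H
  2 × N: 2 H each → 4
  2 × N: no H
  1 × C: 3 H
  1 × C: 1 H
  1 × O: no H
  Total hydrogens = 12.

12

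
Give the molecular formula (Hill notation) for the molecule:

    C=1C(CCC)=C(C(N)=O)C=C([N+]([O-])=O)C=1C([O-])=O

C11H11N2O5-

Heavy atoms from the SMILES: 11 C, 2 N, 5 O.
Implicit hydrogens by atom environment:
  4 × C (aromatic): no H
  3 × O: no H
  2 × C: 2 H each → 4
  2 × C (aromatic): 1 H each → 2
  2 × C: no H
  2 × O (charge -1): no H
  1 × C: 3 H
  1 × N: 2 H
  1 × N (charge +1): no H
  Total hydrogens = 11.
Net charge -1.
Molecular formula: C11H11N2O5-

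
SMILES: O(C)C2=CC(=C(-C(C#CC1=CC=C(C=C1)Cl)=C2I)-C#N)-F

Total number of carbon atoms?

16

The symbol for carbon appears 16 times in the SMILES. (Cl is a single chlorine, not C + l.)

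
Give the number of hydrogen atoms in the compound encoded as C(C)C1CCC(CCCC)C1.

Hydrogens are implicit in SMILES; fill each atom to its normal valence:
  7 × C: 2 H each → 14
  2 × C: 3 H each → 6
  2 × C: 1 H each → 2
  Total hydrogens = 22.

22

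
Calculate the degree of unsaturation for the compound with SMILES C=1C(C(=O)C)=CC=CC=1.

Molecular formula from the SMILES: C8H8O.
DoU = (2C + 2 + N − H − X)/2 = (2·8 + 2 + 0 − 8 − 0)/2 = 10/2 = 5.
(Structurally: 1 ring(s) + 4 π bond(s) = 5.)

5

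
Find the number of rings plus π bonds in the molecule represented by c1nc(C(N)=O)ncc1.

Molecular formula from the SMILES: C5H5N3O.
DoU = (2C + 2 + N − H − X)/2 = (2·5 + 2 + 3 − 5 − 0)/2 = 10/2 = 5.
(Structurally: 1 ring(s) + 4 π bond(s) = 5.)

5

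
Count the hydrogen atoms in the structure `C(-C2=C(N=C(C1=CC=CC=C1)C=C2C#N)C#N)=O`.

Hydrogens are implicit in SMILES; fill each atom to its normal valence:
  6 × C (aromatic): 1 H each → 6
  5 × C (aromatic): no H
  2 × C: no H
  2 × N: no H
  1 × C: 1 H
  1 × N (aromatic): no H
  1 × O: no H
  Total hydrogens = 7.

7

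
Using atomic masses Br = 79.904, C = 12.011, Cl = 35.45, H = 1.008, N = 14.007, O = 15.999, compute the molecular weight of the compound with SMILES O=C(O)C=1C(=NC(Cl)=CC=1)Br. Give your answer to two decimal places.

Molecular formula: C6H3BrClNO2.
M = 1×79.904 + 6×12.011 + 1×35.45 + 3×1.008 + 1×14.007 + 2×15.999 = 236.45 g/mol.

236.45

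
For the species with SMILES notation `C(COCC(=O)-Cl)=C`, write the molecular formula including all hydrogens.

Heavy atoms from the SMILES: 5 C, 1 Cl, 2 O.
Implicit hydrogens by atom environment:
  3 × C: 2 H each → 6
  2 × O: no H
  1 × C: 1 H
  1 × C: no H
  1 × Cl: no H
  Total hydrogens = 7.
Molecular formula: C5H7ClO2

C5H7ClO2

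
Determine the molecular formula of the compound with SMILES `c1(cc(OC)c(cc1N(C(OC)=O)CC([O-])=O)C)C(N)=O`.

C13H15N2O6-

Heavy atoms from the SMILES: 13 C, 2 N, 6 O.
Implicit hydrogens by atom environment:
  5 × O: no H
  4 × C (aromatic): no H
  3 × C: 3 H each → 9
  3 × C: no H
  2 × C (aromatic): 1 H each → 2
  1 × C: 2 H
  1 × N: 2 H
  1 × N: no H
  1 × O (charge -1): no H
  Total hydrogens = 15.
Net charge -1.
Molecular formula: C13H15N2O6-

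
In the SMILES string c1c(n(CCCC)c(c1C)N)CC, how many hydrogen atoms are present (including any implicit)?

Hydrogens are implicit in SMILES; fill each atom to its normal valence:
  4 × C: 2 H each → 8
  3 × C: 3 H each → 9
  3 × C (aromatic): no H
  1 × C (aromatic): 1 H
  1 × N: 2 H
  1 × N (aromatic): no H
  Total hydrogens = 20.

20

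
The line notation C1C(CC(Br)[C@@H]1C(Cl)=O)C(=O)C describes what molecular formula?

Heavy atoms from the SMILES: 1 Br, 8 C, 1 Cl, 2 O.
Implicit hydrogens by atom environment:
  3 × C: 1 H each → 3
  2 × C: 2 H each → 4
  2 × C: no H
  2 × O: no H
  1 × Br: no H
  1 × C: 3 H
  1 × Cl: no H
  Total hydrogens = 10.
Molecular formula: C8H10BrClO2

C8H10BrClO2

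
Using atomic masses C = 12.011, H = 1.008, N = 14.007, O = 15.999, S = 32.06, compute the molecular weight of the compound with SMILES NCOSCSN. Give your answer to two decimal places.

140.22

Molecular formula: C2H8N2OS2.
M = 2×12.011 + 8×1.008 + 2×14.007 + 1×15.999 + 2×32.06 = 140.22 g/mol.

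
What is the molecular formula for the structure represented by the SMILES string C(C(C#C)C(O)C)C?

Heavy atoms from the SMILES: 7 C, 1 O.
Implicit hydrogens by atom environment:
  3 × C: 1 H each → 3
  2 × C: 3 H each → 6
  1 × C: 2 H
  1 × C: no H
  1 × O: 1 H
  Total hydrogens = 12.
Molecular formula: C7H12O

C7H12O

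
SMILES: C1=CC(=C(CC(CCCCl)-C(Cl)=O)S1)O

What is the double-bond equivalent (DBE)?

4

Molecular formula from the SMILES: C10H12Cl2O2S.
DoU = (2C + 2 + N − H − X)/2 = (2·10 + 2 + 0 − 12 − 2)/2 = 8/2 = 4.
(Structurally: 1 ring(s) + 3 π bond(s) = 4.)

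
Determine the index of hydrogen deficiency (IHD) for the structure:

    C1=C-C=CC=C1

4

Molecular formula from the SMILES: C6H6.
DoU = (2C + 2 + N − H − X)/2 = (2·6 + 2 + 0 − 6 − 0)/2 = 8/2 = 4.
(Structurally: 1 ring(s) + 3 π bond(s) = 4.)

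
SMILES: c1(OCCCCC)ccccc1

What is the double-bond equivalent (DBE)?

4

Molecular formula from the SMILES: C11H16O.
DoU = (2C + 2 + N − H − X)/2 = (2·11 + 2 + 0 − 16 − 0)/2 = 8/2 = 4.
(Structurally: 1 ring(s) + 3 π bond(s) = 4.)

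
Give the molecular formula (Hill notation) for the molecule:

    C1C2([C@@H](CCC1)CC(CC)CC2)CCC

C15H28

Heavy atoms from the SMILES: 15 C.
Implicit hydrogens by atom environment:
  10 × C: 2 H each → 20
  2 × C: 3 H each → 6
  2 × C: 1 H each → 2
  1 × C: no H
  Total hydrogens = 28.
Molecular formula: C15H28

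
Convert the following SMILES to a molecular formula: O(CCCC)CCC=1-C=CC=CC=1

Heavy atoms from the SMILES: 12 C, 1 O.
Implicit hydrogens by atom environment:
  5 × C: 2 H each → 10
  5 × C (aromatic): 1 H each → 5
  1 × C: 3 H
  1 × C (aromatic): no H
  1 × O: no H
  Total hydrogens = 18.
Molecular formula: C12H18O

C12H18O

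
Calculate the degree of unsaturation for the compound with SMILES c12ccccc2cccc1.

7

Molecular formula from the SMILES: C10H8.
DoU = (2C + 2 + N − H − X)/2 = (2·10 + 2 + 0 − 8 − 0)/2 = 14/2 = 7.
(Structurally: 2 ring(s) + 5 π bond(s) = 7.)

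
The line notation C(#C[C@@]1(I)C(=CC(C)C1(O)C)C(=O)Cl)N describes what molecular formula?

C10H11ClINO2

Heavy atoms from the SMILES: 10 C, 1 Cl, 1 I, 1 N, 2 O.
Implicit hydrogens by atom environment:
  6 × C: no H
  2 × C: 3 H each → 6
  2 × C: 1 H each → 2
  1 × Cl: no H
  1 × I: no H
  1 × N: 2 H
  1 × O: 1 H
  1 × O: no H
  Total hydrogens = 11.
Molecular formula: C10H11ClINO2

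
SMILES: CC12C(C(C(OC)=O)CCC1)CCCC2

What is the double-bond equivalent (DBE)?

Molecular formula from the SMILES: C13H22O2.
DoU = (2C + 2 + N − H − X)/2 = (2·13 + 2 + 0 − 22 − 0)/2 = 6/2 = 3.
(Structurally: 2 ring(s) + 1 π bond(s) = 3.)

3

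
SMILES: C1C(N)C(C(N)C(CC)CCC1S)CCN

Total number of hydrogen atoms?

Hydrogens are implicit in SMILES; fill each atom to its normal valence:
  6 × C: 2 H each → 12
  5 × C: 1 H each → 5
  3 × N: 2 H each → 6
  1 × C: 3 H
  1 × S: 1 H
  Total hydrogens = 27.

27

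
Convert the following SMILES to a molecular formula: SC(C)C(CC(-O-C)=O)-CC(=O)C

Heavy atoms from the SMILES: 9 C, 3 O, 1 S.
Implicit hydrogens by atom environment:
  3 × C: 3 H each → 9
  3 × O: no H
  2 × C: 2 H each → 4
  2 × C: 1 H each → 2
  2 × C: no H
  1 × S: 1 H
  Total hydrogens = 16.
Molecular formula: C9H16O3S

C9H16O3S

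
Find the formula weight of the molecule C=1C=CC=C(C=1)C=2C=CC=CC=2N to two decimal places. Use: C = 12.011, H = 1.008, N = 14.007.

169.23

Molecular formula: C12H11N.
M = 12×12.011 + 11×1.008 + 1×14.007 = 169.23 g/mol.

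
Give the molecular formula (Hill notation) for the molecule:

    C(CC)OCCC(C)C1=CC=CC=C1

C13H20O

Heavy atoms from the SMILES: 13 C, 1 O.
Implicit hydrogens by atom environment:
  5 × C (aromatic): 1 H each → 5
  4 × C: 2 H each → 8
  2 × C: 3 H each → 6
  1 × C: 1 H
  1 × C (aromatic): no H
  1 × O: no H
  Total hydrogens = 20.
Molecular formula: C13H20O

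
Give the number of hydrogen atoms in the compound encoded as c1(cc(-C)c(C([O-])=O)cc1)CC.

11

Hydrogens are implicit in SMILES; fill each atom to its normal valence:
  3 × C (aromatic): 1 H each → 3
  3 × C (aromatic): no H
  2 × C: 3 H each → 6
  1 × C: 2 H
  1 × C: no H
  1 × O: no H
  1 × O (charge -1): no H
  Total hydrogens = 11.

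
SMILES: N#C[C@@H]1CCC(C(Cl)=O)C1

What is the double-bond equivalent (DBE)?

4

Molecular formula from the SMILES: C7H8ClNO.
DoU = (2C + 2 + N − H − X)/2 = (2·7 + 2 + 1 − 8 − 1)/2 = 8/2 = 4.
(Structurally: 1 ring(s) + 3 π bond(s) = 4.)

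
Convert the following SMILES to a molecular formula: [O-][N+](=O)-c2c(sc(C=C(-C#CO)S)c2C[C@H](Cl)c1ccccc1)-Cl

Heavy atoms from the SMILES: 16 C, 2 Cl, 1 N, 3 O, 2 S.
Implicit hydrogens by atom environment:
  5 × C (aromatic): 1 H each → 5
  5 × C (aromatic): no H
  3 × C: no H
  2 × C: 1 H each → 2
  2 × Cl: no H
  1 × C: 2 H
  1 × N (charge +1): no H
  1 × O: 1 H
  1 × O: no H
  1 × O (charge -1): no H
  1 × S: 1 H
  1 × S (aromatic): no H
  Total hydrogens = 11.
Molecular formula: C16H11Cl2NO3S2

C16H11Cl2NO3S2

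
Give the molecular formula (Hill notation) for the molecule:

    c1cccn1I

Heavy atoms from the SMILES: 4 C, 1 I, 1 N.
Implicit hydrogens by atom environment:
  4 × C (aromatic): 1 H each → 4
  1 × I: no H
  1 × N (aromatic): no H
  Total hydrogens = 4.
Molecular formula: C4H4IN

C4H4IN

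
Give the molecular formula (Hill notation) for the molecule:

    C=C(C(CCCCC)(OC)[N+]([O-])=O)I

Heavy atoms from the SMILES: 9 C, 1 I, 1 N, 3 O.
Implicit hydrogens by atom environment:
  5 × C: 2 H each → 10
  2 × C: 3 H each → 6
  2 × C: no H
  2 × O: no H
  1 × I: no H
  1 × N (charge +1): no H
  1 × O (charge -1): no H
  Total hydrogens = 16.
Molecular formula: C9H16INO3

C9H16INO3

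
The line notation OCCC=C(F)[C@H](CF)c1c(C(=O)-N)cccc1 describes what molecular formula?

Heavy atoms from the SMILES: 13 C, 2 F, 1 N, 2 O.
Implicit hydrogens by atom environment:
  4 × C (aromatic): 1 H each → 4
  3 × C: 2 H each → 6
  2 × C: 1 H each → 2
  2 × C: no H
  2 × C (aromatic): no H
  2 × F: no H
  1 × N: 2 H
  1 × O: 1 H
  1 × O: no H
  Total hydrogens = 15.
Molecular formula: C13H15F2NO2

C13H15F2NO2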